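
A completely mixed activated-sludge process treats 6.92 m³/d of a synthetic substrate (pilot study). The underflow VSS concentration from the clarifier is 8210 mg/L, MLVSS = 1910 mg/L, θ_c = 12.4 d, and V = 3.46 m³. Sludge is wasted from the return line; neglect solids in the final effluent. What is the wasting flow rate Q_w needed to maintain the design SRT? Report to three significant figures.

Q_w ≈ 0.0649 m³/d

Wasting from the return line (neglecting effluent solids): Q_w = V·X / (θ_c·X_r) = 3.460 × 1910 / (12.4 × 8210) = 0.06491 m³/d.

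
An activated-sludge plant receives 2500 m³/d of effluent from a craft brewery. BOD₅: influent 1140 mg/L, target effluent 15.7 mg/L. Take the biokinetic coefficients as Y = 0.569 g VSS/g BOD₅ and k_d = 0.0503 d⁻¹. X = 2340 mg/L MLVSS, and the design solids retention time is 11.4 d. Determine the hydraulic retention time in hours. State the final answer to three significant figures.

Steady-state biomass mass balance: V·X·(1 + k_d·θ_c) = Y·Q·(S₀ − S)·θ_c, so V = 0.569 × 2500 × (1140 − 15.7) × 11.4 / [2340 × (1 + 0.0503 × 11.4)] = 1.82×10^7 / 3682 = 4952 m³.
HRT = V/Q = 4952 m³ / 2500 m³·d⁻¹ = 1.981 d × 24 = 47.54 h.

τ ≈ 47.5 h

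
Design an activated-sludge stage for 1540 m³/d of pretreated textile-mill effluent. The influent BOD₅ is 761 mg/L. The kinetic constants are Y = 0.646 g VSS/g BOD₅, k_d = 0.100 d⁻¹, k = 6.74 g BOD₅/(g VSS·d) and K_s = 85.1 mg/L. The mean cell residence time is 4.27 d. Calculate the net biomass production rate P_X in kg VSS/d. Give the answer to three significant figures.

For a completely mixed reactor with recycle the Lawrence–McCarty relation gives S = K_s·(1 + k_d·θ_c) / [θ_c·(Y·k − k_d) − 1] = 85.1 × (1 + 0.100 × 4.27) / [4.27 × (0.646 × 6.74 − 0.100) − 1] = 121.4 / 17.16 = 7.075 mg/L.
Observed yield with endogenous decay: Y_obs = Y / (1 + k_d·θ_c) = 0.646 / (1 + 0.100 × 4.27) = 0.646 / 1.427 = 0.4527 g VSS/g BOD₅.
Substrate removed = Q·(S₀ − S) = 1540 m³/d × (761 − 7.07) g/m³ = 1.16×10^6 g/d = 1161 kg/d.
P_X = Y_obs · Q(S₀ − S) = 0.4527 × 1161 = 525.6 kg VSS/d.

P_X ≈ 526 kg VSS/d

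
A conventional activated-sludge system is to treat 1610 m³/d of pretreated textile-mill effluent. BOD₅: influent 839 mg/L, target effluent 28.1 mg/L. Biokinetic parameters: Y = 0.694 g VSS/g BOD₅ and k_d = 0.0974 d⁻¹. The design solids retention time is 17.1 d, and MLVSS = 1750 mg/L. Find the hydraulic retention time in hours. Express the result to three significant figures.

τ ≈ 49.5 h

Steady-state biomass mass balance: V·X·(1 + k_d·θ_c) = Y·Q·(S₀ − S)·θ_c, so V = 0.694 × 1610 × (839 − 28.1) × 17.1 / [1750 × (1 + 0.0974 × 17.1)] = 1.55×10^7 / 4665 = 3321 m³.
τ = V/Q = 3321/1610 = 2.063 d, or 49.51 h.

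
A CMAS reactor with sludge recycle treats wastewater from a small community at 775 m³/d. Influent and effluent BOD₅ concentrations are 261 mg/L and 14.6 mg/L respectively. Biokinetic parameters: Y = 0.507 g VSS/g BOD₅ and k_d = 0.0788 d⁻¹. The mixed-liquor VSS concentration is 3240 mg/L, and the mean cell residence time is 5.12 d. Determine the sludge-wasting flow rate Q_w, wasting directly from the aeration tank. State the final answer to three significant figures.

Q_w ≈ 21.3 m³/d

Rearranging the biomass balance for a CMAS with decay, V = Y·Q·ΔS·θ_c / [X·(1+k_d θ_c)] = 0.507 × 775 × (261 − 14.6) × 5.12 / [3240 × (1 + 0.0788 × 5.12)] = 4.96×10^5 / 4547 = 109.0 m³.
For wasting at MLVSS concentration, Q_w = V/θ_c = 109.0/5.12 = 21.29 m³/d.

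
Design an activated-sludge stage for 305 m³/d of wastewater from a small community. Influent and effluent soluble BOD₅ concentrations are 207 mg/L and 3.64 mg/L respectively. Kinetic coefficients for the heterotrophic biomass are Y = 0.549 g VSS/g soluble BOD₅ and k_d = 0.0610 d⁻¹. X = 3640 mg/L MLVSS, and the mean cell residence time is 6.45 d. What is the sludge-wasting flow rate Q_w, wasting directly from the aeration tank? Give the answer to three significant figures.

From the SRT design equation V = Y Q (S₀−S) θ_c / [X (1 + k_d θ_c)] = 0.549 × 305 × (207 − 3.64) × 6.45 / [3640 × (1 + 0.0610 × 6.45)] = 2.2×10^5 / 5072 = 43.30 m³.
For wasting at MLVSS concentration, Q_w = V/θ_c = 43.30/6.45 = 6.713 m³/d.

Q_w ≈ 6.71 m³/d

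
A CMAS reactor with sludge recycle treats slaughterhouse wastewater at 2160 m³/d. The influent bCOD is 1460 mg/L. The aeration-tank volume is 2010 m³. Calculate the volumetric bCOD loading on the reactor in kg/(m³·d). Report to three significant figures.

L_v ≈ 1.57 kg bCOD/(m³·d)

Applied bCOD load per unit volume = Q·S₀/V = (2160 × 1460/1000)/2010 = 1.569 kg bCOD·m⁻³·d⁻¹.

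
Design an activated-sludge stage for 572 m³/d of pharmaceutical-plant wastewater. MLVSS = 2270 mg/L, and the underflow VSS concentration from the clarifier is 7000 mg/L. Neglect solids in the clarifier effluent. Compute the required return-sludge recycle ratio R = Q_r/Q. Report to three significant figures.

R ≈ 0.480

R = Q_r/Q = X/(X_r − X) = 2270 / (7000 − 2270) = 0.4799.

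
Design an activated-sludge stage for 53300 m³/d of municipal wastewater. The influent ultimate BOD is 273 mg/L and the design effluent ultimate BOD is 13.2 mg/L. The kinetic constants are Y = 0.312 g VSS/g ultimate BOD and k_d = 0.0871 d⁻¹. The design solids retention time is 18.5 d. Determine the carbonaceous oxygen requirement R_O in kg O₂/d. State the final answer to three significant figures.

Correct the yield for decay: Y_obs = Y/(1 + k_d θ_c) = 0.312 / (1 + 0.0871 × 18.5) = 0.312 / 2.611 = 0.1195.
Substrate removed = Q·(S₀ − S) = 53300 m³/d × (273 − 13.2) g/m³ = 1.38×10^7 g/d = 13847 kg/d.
Net sludge production P_X = 0.1195 × 13847 = 1654 kg VSS/d.
R_O = Q·ΔS − 1.42 P_X = 13847 − 2349 = 11498 kg O₂/d.

R_O ≈ 11500 kg O₂/d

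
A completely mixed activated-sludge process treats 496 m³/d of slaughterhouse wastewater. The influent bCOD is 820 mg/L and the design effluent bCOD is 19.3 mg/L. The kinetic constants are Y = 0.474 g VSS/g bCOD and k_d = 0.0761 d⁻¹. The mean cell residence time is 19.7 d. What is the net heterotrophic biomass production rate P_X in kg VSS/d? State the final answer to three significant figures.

P_X ≈ 75.3 kg VSS/d

Correct the yield for decay: Y_obs = Y/(1 + k_d θ_c) = 0.474 / (1 + 0.0761 × 19.7) = 0.474 / 2.499 = 0.1897.
ΔS = 820 − 19.3 = 800.7 mg/L, so the substrate removal rate is 496 × 800.7/1000 = 397.1 kg bCOD/d.
Biomass produced: P_X = Y_obs·Q·ΔS = 0.1897 × 397.1 ≈ 75.32 kg VSS/d.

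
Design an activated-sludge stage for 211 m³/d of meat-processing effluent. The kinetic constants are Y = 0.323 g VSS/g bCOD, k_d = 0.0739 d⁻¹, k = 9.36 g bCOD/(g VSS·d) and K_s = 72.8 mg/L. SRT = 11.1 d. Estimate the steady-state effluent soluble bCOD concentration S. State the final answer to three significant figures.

S ≈ 4.18 mg/L

From the Monod/SRT balance for a CMAS, S = K_s·(1+k_d θ_c)/[θ_c·(Y k − k_d) − 1] = 72.8 × (1 + 0.0739 × 11.1) / [11.1 × (0.323 × 9.36 − 0.0739) − 1] = 132.5 / 31.74 = 4.175 mg/L.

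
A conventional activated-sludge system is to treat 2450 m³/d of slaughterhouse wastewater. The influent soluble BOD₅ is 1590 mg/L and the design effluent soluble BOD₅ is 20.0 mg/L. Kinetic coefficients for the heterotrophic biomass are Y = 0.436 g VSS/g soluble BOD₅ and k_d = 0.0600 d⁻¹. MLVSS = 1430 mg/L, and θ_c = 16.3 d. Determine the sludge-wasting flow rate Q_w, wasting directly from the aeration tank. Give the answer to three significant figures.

Steady-state biomass mass balance: V·X·(1 + k_d·θ_c) = Y·Q·(S₀ − S)·θ_c, so V = 0.436 × 2450 × (1590 − 20.0) × 16.3 / [1430 × (1 + 0.0600 × 16.3)] = 2.73×10^7 / 2829 = 9664 m³.
With mixed-liquor wasting, θ_c = V/Q_w, so Q_w = V/θ_c = 9664/16.3 = 592.9 m³/d.

Q_w ≈ 593 m³/d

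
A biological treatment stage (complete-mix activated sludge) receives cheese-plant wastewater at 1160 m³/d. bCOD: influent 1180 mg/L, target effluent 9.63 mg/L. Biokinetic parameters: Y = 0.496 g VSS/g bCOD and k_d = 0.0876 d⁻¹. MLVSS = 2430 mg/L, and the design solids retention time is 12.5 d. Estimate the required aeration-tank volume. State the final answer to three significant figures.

Steady-state biomass mass balance: V·X·(1 + k_d·θ_c) = Y·Q·(S₀ − S)·θ_c, so V = 0.496 × 1160 × (1180 − 9.63) × 12.5 / [2430 × (1 + 0.0876 × 12.5)] = 8.42×10^6 / 5091 = 1653 m³.

V ≈ 1650 m³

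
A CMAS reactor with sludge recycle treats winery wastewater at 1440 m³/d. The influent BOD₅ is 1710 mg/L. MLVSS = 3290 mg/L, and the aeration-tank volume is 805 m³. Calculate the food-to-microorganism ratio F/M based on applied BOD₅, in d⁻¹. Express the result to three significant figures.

F/M ≈ 0.930 d⁻¹

F/M = applied load / biomass = Q·S₀/(V·X) = 1440 × 1710 / (805.0 × 3290) = 0.9298 d⁻¹.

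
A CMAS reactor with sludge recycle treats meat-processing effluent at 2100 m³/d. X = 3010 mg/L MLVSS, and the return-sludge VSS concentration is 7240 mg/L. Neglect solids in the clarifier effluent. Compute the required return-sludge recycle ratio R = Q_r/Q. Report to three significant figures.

R ≈ 0.712

R = Q_r/Q = X/(X_r − X) = 3010 / (7240 − 3010) = 0.7116.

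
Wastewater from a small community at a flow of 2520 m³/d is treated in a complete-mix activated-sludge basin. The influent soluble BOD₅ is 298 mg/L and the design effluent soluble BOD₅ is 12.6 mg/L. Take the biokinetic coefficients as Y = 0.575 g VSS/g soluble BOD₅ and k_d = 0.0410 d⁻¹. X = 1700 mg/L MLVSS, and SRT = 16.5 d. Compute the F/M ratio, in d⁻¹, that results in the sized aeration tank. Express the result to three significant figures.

Rearranging the biomass balance for a CMAS with decay, V = Y·Q·ΔS·θ_c / [X·(1+k_d θ_c)] = 0.575 × 2520 × (298 − 12.6) × 16.5 / [1700 × (1 + 0.0410 × 16.5)] = 6.82×10^6 / 2850 = 2394 m³.
F/M = applied load / biomass = Q·S₀/(V·X) = 2520 × 298 / (2394 × 1700) = 0.1845 d⁻¹.

F/M ≈ 0.185 d⁻¹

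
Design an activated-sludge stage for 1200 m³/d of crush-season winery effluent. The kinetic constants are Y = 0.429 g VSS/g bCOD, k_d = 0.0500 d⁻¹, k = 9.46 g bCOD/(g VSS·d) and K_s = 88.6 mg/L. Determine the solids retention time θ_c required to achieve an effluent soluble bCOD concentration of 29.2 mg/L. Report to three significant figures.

θ_c ≈ 1.05 d

At the target effluent, Y k S/(K_s+S) = 0.429×9.46×29.2/117.8 = 1.006 d⁻¹.
Then 1/θ_c = μ − k_d = 1.006 − 0.0500 = 0.9560 d⁻¹, giving θ_c = 1.046 d.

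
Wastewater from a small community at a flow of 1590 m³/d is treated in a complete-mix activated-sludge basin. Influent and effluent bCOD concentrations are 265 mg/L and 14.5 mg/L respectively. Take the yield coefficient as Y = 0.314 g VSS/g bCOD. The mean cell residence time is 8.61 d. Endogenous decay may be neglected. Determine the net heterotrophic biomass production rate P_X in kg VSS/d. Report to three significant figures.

With endogenous decay neglected, the observed yield equals the true yield: Y_obs = Y = 0.314 g VSS/g bCOD.
Mass of bCOD removed per day: Q(S₀ − S) = 1590 × 250.5 g/m³ = 398.3 kg/d.
Biomass produced: P_X = Y_obs·Q·ΔS = 0.3140 × 398.3 ≈ 125.1 kg VSS/d.

P_X ≈ 125 kg VSS/d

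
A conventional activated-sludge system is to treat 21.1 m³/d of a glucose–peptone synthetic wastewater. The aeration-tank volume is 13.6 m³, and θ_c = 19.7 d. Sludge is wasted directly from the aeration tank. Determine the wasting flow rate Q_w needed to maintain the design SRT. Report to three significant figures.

Wasting from the aeration tank: Q_w = V / θ_c = 13.60 / 19.7 = 0.6904 m³/d.

Q_w ≈ 0.690 m³/d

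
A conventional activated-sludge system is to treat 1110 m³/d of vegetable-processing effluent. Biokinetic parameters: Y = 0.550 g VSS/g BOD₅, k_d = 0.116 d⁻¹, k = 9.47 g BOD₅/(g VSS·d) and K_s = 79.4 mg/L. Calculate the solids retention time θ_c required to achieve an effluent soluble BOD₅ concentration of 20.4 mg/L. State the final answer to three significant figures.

Specific growth rate at S = 20.4 mg/L: μ = YkS/(K_s+S) = 0.550·9.47·20.4/(79.4+20.4) = 1.065 d⁻¹.
1/θ_c = 1.065 − 0.116 = 0.9487 d⁻¹, so θ_c = 1.054 d.

θ_c ≈ 1.05 d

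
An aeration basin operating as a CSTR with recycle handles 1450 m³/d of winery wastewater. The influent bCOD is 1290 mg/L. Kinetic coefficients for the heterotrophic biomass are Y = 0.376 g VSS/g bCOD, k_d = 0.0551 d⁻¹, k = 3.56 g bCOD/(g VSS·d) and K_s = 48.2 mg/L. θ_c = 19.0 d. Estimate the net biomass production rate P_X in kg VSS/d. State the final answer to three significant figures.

P_X ≈ 342 kg VSS/d

Effluent substrate depends only on kinetics and SRT: S = K_s(1 + k_d θ_c) / [θ_c(Yk − k_d) − 1] = 48.2 × (1 + 0.0551 × 19.0) / [19.0 × (0.376 × 3.56 − 0.0551) − 1] = 98.66 / 23.39 = 4.219 mg/L.
The observed yield is Y_obs = Y/(1 + k_d·θ_c) = 0.376 / (1 + 0.0551 × 19.0) = 0.376 / 2.047 = 0.1837 g VSS per g bCOD removed.
Substrate removed = Q·(S₀ − S) = 1450 m³/d × (1290 − 4.22) g/m³ = 1.86×10^6 g/d = 1864 kg/d.
Net biomass production P_X = Y_obs × Q·(S₀ − S) = 0.1837 × 1864 = 342.5 kg VSS/d.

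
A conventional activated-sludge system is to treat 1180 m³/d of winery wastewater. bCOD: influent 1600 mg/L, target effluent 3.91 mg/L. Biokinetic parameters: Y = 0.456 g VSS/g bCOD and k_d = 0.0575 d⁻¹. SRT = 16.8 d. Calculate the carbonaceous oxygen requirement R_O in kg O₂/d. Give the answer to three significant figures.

R_O ≈ 1260 kg O₂/d

Observed yield with endogenous decay: Y_obs = Y / (1 + k_d·θ_c) = 0.456 / (1 + 0.0575 × 16.8) = 0.456 / 1.966 = 0.2319 g VSS/g bCOD.
Mass of bCOD removed per day: Q(S₀ − S) = 1180 × 1596 g/m³ = 1883 kg/d.
P_X = Y_obs·Q·(S₀ − S) = 0.2319 × 1883 = 436.8 kg VSS/d.
Carbonaceous O₂ demand = substrate oxidised − cell-mass equivalent = 1883 − 1.42 × 436.8 = 1263 kg O₂/d.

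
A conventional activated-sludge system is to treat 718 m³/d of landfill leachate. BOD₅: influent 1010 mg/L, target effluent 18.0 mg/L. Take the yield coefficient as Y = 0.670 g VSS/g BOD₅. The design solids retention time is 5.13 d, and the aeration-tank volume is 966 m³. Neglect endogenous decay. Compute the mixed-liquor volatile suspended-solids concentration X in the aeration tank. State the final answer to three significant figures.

X ≈ 2530 mg/L

From V·X = Y·Q·(S₀ − S)·θ_c (decay neglected): X = 0.670 × 718 × (1010 − 18.0) × 5.13 / 966 = 2534 mg/L.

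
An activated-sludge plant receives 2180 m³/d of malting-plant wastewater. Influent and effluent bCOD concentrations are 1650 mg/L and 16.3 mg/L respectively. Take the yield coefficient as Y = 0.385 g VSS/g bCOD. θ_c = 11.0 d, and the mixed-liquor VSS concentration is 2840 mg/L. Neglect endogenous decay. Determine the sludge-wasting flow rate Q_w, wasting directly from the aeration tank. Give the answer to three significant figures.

V·X = Y·Q·ΔS·θ_c gives V = 0.385 × 2180 × (1650 − 16.3) × 11.0 / 2840 = 5311 m³.
Wasting from the aeration tank: Q_w = V / θ_c = 5311 / 11.0 = 482.8 m³/d.

Q_w ≈ 483 m³/d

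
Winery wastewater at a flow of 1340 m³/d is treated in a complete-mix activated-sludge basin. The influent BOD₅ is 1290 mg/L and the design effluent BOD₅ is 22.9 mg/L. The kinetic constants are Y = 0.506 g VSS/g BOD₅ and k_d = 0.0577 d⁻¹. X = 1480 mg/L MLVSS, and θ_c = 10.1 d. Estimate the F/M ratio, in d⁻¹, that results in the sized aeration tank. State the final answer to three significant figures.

Steady-state biomass mass balance: V·X·(1 + k_d·θ_c) = Y·Q·(S₀ − S)·θ_c, so V = 0.506 × 1340 × (1290 − 22.9) × 10.1 / [1480 × (1 + 0.0577 × 10.1)] = 8.68×10^6 / 2342 = 3704 m³.
Food-to-microorganism ratio F/M = Q S₀ / (V X) = 1340 × 1290 / (3704 × 1480) = 0.3153 d⁻¹.

F/M ≈ 0.315 d⁻¹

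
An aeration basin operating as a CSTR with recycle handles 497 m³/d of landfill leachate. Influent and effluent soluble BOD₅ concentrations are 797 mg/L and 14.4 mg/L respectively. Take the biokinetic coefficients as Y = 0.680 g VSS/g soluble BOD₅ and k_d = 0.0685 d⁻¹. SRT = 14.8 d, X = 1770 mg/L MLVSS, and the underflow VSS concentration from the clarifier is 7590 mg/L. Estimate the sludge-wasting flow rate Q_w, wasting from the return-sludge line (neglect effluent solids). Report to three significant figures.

From the SRT design equation V = Y Q (S₀−S) θ_c / [X (1 + k_d θ_c)] = 0.680 × 497 × (797 − 14.4) × 14.8 / [1770 × (1 + 0.0685 × 14.8)] = 3.91×10^6 / 3564 = 1098 m³.
Q_w = (V·X)/(θ_c X_r) = 1098 × 1770 / (14.8 × 7590) = 17.30 m³/d.

Q_w ≈ 17.3 m³/d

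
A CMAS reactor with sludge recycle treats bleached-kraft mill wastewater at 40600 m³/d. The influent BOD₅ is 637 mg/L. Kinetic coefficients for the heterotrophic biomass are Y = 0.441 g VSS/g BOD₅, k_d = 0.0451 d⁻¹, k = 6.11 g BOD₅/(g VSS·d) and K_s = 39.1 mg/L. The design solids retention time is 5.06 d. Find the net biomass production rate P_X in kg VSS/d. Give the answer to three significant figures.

P_X ≈ 9230 kg VSS/d

For a completely mixed reactor with recycle the Lawrence–McCarty relation gives S = K_s·(1 + k_d·θ_c) / [θ_c·(Y·k − k_d) − 1] = 39.1 × (1 + 0.0451 × 5.06) / [5.06 × (0.441 × 6.11 − 0.0451) − 1] = 48.02 / 12.41 = 3.871 mg/L.
Y_obs = Y / (1 + k_d θ_c) = 0.441 / (1 + 0.0451 × 5.06) = 0.441 / 1.228 = 0.3591.
Q·(S₀ − S) = 40600 × (637 − 3.87) × 10⁻³ = 25705 kg/d removed.
So the net sludge growth is P_X = 0.3591 × 25705 = 9230 kg VSS/d.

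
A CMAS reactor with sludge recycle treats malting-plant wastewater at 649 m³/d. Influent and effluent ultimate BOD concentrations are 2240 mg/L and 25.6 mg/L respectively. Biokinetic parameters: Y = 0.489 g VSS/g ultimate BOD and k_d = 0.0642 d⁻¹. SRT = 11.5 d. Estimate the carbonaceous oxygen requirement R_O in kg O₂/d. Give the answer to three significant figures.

Y_obs = Y / (1 + k_d θ_c) = 0.489 / (1 + 0.0642 × 11.5) = 0.489 / 1.738 = 0.2813.
ΔS = 2240 − 25.6 = 2214 mg/L, so the substrate removal rate is 649 × 2214/1000 = 1437 kg ultimate BOD/d.
P_X = Y_obs·Q·(S₀ − S) = 0.2813 × 1437 = 404.3 kg VSS/d.
Carbonaceous O₂ demand = substrate oxidised − cell-mass equivalent = 1437 − 1.42 × 404.3 = 863.1 kg O₂/d.

R_O ≈ 863 kg O₂/d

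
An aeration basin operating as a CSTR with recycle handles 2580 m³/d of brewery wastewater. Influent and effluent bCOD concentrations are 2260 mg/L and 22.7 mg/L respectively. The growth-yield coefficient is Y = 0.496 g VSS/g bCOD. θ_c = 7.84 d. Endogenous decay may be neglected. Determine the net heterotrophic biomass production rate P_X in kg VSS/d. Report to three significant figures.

P_X ≈ 2860 kg VSS/d

Since k_d ≈ 0, Y_obs = Y = 0.496 g VSS/g bCOD.
Substrate removed = Q·(S₀ − S) = 2580 m³/d × (2260 − 22.7) g/m³ = 5.77×10^6 g/d = 5772 kg/d.
Biomass produced: P_X = Y_obs·Q·ΔS = 0.4960 × 5772 ≈ 2863 kg VSS/d.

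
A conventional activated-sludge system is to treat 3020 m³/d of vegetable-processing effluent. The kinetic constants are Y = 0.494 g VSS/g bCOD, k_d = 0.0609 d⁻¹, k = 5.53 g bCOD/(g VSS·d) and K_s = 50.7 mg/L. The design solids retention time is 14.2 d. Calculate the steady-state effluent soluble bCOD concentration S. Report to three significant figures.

For a completely mixed reactor with recycle the Lawrence–McCarty relation gives S = K_s·(1 + k_d·θ_c) / [θ_c·(Y·k − k_d) − 1] = 50.7 × (1 + 0.0609 × 14.2) / [14.2 × (0.494 × 5.53 − 0.0609) − 1] = 94.54 / 36.93 = 2.560 mg/L.

S ≈ 2.56 mg/L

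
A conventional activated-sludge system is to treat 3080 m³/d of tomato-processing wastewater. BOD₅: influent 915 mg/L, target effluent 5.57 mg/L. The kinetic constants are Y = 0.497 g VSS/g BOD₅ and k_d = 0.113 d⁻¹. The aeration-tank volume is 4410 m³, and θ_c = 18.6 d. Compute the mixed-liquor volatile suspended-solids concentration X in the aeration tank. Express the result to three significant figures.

X ≈ 1890 mg/L

From V·X·(1 + k_d·θ_c) = Y·Q·(S₀ − S)·θ_c: X = 0.497 × 3080 × (915 − 5.57) × 18.6 / [4410 × (1 + 0.113 × 18.6)] = 1893 mg/L.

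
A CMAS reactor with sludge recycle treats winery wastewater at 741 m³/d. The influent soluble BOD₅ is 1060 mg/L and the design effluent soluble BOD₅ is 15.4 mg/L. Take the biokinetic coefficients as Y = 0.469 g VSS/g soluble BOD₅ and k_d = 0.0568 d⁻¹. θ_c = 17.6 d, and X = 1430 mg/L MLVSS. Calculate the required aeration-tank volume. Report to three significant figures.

V ≈ 2230 m³

Steady-state biomass mass balance: V·X·(1 + k_d·θ_c) = Y·Q·(S₀ − S)·θ_c, so V = 0.469 × 741 × (1060 − 15.4) × 17.6 / [1430 × (1 + 0.0568 × 17.6)] = 6.39×10^6 / 2860 = 2234 m³.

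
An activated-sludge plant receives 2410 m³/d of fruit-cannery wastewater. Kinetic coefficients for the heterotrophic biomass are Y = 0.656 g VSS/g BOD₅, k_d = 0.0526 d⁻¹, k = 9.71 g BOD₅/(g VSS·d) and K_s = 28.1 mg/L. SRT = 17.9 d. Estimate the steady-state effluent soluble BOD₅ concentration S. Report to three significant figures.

From the Monod/SRT balance for a CMAS, S = K_s·(1+k_d θ_c)/[θ_c·(Y k − k_d) − 1] = 28.1 × (1 + 0.0526 × 17.9) / [17.9 × (0.656 × 9.71 − 0.0526) − 1] = 54.56 / 112.1 = 0.4868 mg/L.

S ≈ 0.487 mg/L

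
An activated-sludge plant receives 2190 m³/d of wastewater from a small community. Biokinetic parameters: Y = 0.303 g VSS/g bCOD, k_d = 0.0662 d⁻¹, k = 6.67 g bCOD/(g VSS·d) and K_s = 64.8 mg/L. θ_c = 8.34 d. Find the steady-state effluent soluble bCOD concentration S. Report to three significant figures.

S ≈ 6.57 mg/L

From the Monod/SRT balance for a CMAS, S = K_s·(1+k_d θ_c)/[θ_c·(Y k − k_d) − 1] = 64.8 × (1 + 0.0662 × 8.34) / [8.34 × (0.303 × 6.67 − 0.0662) − 1] = 100.6 / 15.30 = 6.572 mg/L.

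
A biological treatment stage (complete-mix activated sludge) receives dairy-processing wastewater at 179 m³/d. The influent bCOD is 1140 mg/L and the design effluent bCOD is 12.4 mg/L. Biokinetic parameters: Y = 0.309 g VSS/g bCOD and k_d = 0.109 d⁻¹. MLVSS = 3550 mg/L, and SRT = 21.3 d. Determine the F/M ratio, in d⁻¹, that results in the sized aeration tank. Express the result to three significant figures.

F/M ≈ 0.510 d⁻¹

Steady-state biomass mass balance: V·X·(1 + k_d·θ_c) = Y·Q·(S₀ − S)·θ_c, so V = 0.309 × 179 × (1140 − 12.4) × 21.3 / [3550 × (1 + 0.109 × 21.3)] = 1.33×10^6 / 11792 = 112.7 m³.
F/M = Q·S₀ / (V·X) = 179 × 1140 / (112.7 × 3550) = 0.5102 g bCOD·(g VSS·d)⁻¹.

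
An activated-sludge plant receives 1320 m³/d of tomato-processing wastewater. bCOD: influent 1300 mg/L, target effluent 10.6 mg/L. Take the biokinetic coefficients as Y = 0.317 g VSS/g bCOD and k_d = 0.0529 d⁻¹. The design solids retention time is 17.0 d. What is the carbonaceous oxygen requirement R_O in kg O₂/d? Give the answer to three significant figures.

Observed yield with endogenous decay: Y_obs = Y / (1 + k_d·θ_c) = 0.317 / (1 + 0.0529 × 17.0) = 0.317 / 1.899 = 0.1669 g VSS/g bCOD.
Substrate removed = Q·(S₀ − S) = 1320 m³/d × (1300 − 10.6) g/m³ = 1.7×10^6 g/d = 1702 kg/d.
Net sludge production P_X = 0.1669 × 1702 = 284.1 kg VSS/d.
R_O = Q·(S₀ − S) − 1.42·P_X = 1702 − 1.42 × 284.1 = 1299 kg O₂/d.

R_O ≈ 1300 kg O₂/d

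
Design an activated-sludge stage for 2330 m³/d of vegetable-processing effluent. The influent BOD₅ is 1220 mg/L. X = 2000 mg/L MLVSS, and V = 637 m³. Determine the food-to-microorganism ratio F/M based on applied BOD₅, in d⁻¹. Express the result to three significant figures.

F/M = Q·S₀ / (V·X) = 2330 × 1220 / (637.0 × 2000) = 2.231 g BOD₅·(g VSS·d)⁻¹.

F/M ≈ 2.23 d⁻¹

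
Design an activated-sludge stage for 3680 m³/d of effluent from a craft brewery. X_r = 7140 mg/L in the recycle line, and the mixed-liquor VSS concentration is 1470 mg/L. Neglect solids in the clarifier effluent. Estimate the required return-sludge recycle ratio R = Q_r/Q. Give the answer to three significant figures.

R ≈ 0.259

Mass balance around the secondary clarifier (neglecting effluent solids): R = X / (X_r − X) = 1470 / (7140 − 1470) = 0.2593.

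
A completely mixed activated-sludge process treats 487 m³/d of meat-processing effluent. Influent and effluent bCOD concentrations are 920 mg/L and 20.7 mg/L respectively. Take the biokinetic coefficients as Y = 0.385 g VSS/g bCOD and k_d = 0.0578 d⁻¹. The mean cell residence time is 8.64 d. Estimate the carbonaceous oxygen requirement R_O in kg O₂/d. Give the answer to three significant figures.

Correct the yield for decay: Y_obs = Y/(1 + k_d θ_c) = 0.385 / (1 + 0.0578 × 8.64) = 0.385 / 1.499 = 0.2568.
Mass of bCOD removed per day: Q(S₀ − S) = 487 × 899.3 g/m³ = 438.0 kg/d.
Net sludge production P_X = 0.2568 × 438.0 = 112.5 kg VSS/d.
Carbonaceous O₂ demand = substrate oxidised − cell-mass equivalent = 438.0 − 1.42 × 112.5 = 278.3 kg O₂/d.

R_O ≈ 278 kg O₂/d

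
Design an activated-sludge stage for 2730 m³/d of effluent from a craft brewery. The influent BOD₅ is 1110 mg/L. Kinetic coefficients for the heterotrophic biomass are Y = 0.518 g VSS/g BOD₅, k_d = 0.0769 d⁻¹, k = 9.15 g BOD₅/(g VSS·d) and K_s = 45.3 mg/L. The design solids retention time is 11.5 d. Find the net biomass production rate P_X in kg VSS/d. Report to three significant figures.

P_X ≈ 832 kg VSS/d

For a completely mixed reactor with recycle the Lawrence–McCarty relation gives S = K_s·(1 + k_d·θ_c) / [θ_c·(Y·k − k_d) − 1] = 45.3 × (1 + 0.0769 × 11.5) / [11.5 × (0.518 × 9.15 − 0.0769) − 1] = 85.36 / 52.62 = 1.622 mg/L.
Correct the yield for decay: Y_obs = Y/(1 + k_d θ_c) = 0.518 / (1 + 0.0769 × 11.5) = 0.518 / 1.884 = 0.2749.
Mass of BOD₅ removed per day: Q(S₀ − S) = 2730 × 1108 g/m³ = 3026 kg/d.
Biomass produced: P_X = Y_obs·Q·ΔS = 0.2749 × 3026 ≈ 831.8 kg VSS/d.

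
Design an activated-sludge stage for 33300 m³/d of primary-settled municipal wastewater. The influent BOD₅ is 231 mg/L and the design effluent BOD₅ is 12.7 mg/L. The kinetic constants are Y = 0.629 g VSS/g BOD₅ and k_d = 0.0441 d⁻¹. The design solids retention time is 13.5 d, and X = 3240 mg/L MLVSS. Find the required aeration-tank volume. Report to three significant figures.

Steady-state biomass mass balance: V·X·(1 + k_d·θ_c) = Y·Q·(S₀ − S)·θ_c, so V = 0.629 × 33300 × (231 − 12.7) × 13.5 / [3240 × (1 + 0.0441 × 13.5)] = 6.17×10^7 / 5169 = 11942 m³.

V ≈ 11900 m³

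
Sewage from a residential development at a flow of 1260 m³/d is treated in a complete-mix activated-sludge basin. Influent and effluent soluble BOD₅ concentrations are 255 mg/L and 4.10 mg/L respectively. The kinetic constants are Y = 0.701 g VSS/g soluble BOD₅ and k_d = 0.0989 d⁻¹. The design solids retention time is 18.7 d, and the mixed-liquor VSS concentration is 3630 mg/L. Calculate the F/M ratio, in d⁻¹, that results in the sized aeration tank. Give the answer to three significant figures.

From the SRT design equation V = Y Q (S₀−S) θ_c / [X (1 + k_d θ_c)] = 0.701 × 1260 × (255 − 4.10) × 18.7 / [3630 × (1 + 0.0989 × 18.7)] = 4.14×10^6 / 10343 = 400.7 m³.
F/M = Q·S₀ / (V·X) = 1260 × 255 / (400.7 × 3630) = 0.2209 g soluble BOD₅·(g VSS·d)⁻¹.

F/M ≈ 0.221 d⁻¹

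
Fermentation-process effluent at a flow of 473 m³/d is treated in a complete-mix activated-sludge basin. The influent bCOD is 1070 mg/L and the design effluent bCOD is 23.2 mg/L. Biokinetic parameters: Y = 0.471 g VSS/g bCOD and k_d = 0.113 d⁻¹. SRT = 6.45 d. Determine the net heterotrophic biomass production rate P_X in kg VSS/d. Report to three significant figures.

Y_obs = Y / (1 + k_d θ_c) = 0.471 / (1 + 0.113 × 6.45) = 0.471 / 1.729 = 0.2724.
Q·(S₀ − S) = 473 × (1070 − 23.2) × 10⁻³ = 495.1 kg/d removed.
So the net sludge growth is P_X = 0.2724 × 495.1 = 134.9 kg VSS/d.

P_X ≈ 135 kg VSS/d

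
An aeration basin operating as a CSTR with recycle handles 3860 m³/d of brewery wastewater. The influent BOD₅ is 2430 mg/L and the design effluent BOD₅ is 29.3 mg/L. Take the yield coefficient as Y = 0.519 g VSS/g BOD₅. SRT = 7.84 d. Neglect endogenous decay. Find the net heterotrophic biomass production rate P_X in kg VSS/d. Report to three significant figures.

With endogenous decay neglected, the observed yield equals the true yield: Y_obs = Y = 0.519 g VSS/g BOD₅.
ΔS = 2430 − 29.3 = 2401 mg/L, so the substrate removal rate is 3860 × 2401/1000 = 9267 kg BOD₅/d.
P_X = Y_obs · Q(S₀ − S) = 0.5190 × 9267 = 4809 kg VSS/d.

P_X ≈ 4810 kg VSS/d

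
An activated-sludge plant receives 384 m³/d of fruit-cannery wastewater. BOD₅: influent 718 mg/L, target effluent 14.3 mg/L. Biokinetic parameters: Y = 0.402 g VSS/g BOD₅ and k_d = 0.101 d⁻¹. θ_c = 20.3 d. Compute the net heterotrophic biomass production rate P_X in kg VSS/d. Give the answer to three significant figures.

The observed yield is Y_obs = Y/(1 + k_d·θ_c) = 0.402 / (1 + 0.101 × 20.3) = 0.402 / 3.050 = 0.1318 g VSS per g BOD₅ removed.
Q·(S₀ − S) = 384 × (718 − 14.3) × 10⁻³ = 270.2 kg/d removed.
P_X = Y_obs · Q(S₀ − S) = 0.1318 × 270.2 = 35.61 kg VSS/d.

P_X ≈ 35.6 kg VSS/d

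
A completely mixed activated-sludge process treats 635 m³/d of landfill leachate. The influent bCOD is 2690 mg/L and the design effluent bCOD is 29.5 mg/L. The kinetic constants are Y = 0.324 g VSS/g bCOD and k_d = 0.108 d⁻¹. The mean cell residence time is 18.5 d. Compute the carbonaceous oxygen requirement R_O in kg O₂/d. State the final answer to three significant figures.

The observed yield is Y_obs = Y/(1 + k_d·θ_c) = 0.324 / (1 + 0.108 × 18.5) = 0.324 / 2.998 = 0.1081 g VSS per g bCOD removed.
ΔS = 2690 − 29.5 = 2660 mg/L, so the substrate removal rate is 635 × 2660/1000 = 1689 kg bCOD/d.
Net sludge production P_X = 0.1081 × 1689 = 182.6 kg VSS/d.
R_O = Q·ΔS − 1.42 P_X = 1689 − 259.3 = 1430 kg O₂/d.

R_O ≈ 1430 kg O₂/d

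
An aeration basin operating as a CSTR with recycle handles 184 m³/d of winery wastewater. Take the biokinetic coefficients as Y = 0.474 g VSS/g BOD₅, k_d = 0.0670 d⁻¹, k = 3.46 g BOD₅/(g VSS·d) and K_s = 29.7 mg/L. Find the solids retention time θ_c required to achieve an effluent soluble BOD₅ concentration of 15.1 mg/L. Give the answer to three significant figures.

From 1/θ_c = Y·k·S/(K_s + S) − k_d: Y·k·S/(K_s+S) = 0.474 × 3.46 × 15.1 / (29.7 + 15.1) = 0.5528 d⁻¹.
θ_c = 1/(μ − k_d) = 1/(0.5528 − 0.0670) = 1/0.4858 = 2.059 d.

θ_c ≈ 2.06 d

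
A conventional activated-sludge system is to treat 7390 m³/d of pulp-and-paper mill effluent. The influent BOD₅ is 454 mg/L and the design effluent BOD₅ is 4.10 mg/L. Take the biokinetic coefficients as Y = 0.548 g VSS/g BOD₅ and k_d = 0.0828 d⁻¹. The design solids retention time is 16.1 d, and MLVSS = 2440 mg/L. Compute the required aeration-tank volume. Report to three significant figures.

From the SRT design equation V = Y Q (S₀−S) θ_c / [X (1 + k_d θ_c)] = 0.548 × 7390 × (454 − 4.10) × 16.1 / [2440 × (1 + 0.0828 × 16.1)] = 2.93×10^7 / 5693 = 5153 m³.

V ≈ 5150 m³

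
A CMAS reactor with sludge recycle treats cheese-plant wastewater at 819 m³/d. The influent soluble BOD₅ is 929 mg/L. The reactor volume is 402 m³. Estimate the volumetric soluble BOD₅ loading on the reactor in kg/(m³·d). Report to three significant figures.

L_v ≈ 1.89 kg soluble BOD₅/(m³·d)

Applied soluble BOD₅ load per unit volume = Q·S₀/V = (819 × 929/1000)/402.0 = 1.893 kg soluble BOD₅·m⁻³·d⁻¹.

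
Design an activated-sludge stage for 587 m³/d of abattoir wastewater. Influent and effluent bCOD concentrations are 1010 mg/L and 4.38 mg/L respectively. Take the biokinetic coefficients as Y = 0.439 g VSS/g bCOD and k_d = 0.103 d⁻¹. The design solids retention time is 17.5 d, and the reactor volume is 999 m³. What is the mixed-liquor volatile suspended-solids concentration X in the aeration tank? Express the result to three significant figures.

X ≈ 1620 mg/L

Solving the biomass balance for X: X = Y Q (S₀−S) θ_c / [V (1+k_d θ_c)] = 0.439 × 587 × (1010 − 4.38) × 17.5 / [999 × (1 + 0.103 × 17.5)] = 1620 mg/L.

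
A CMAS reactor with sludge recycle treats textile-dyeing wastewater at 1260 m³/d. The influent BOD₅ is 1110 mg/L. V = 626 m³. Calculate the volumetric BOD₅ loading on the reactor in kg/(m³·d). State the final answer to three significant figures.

L_v ≈ 2.23 kg BOD₅/(m³·d)

Applied BOD₅ load per unit volume = Q·S₀/V = (1260 × 1110/1000)/626.0 = 2.234 kg BOD₅·m⁻³·d⁻¹.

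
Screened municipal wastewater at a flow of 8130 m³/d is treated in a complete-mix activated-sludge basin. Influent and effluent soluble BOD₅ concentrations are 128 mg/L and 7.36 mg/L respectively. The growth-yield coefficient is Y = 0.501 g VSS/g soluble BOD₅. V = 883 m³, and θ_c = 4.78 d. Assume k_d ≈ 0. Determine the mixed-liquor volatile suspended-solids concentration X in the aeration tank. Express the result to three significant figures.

X ≈ 2660 mg/L

X = Y·Q·ΔS·θ_c / V = 0.501 × 8130 × (128 − 7.36) × 4.78 / 883 = 2660 mg/L.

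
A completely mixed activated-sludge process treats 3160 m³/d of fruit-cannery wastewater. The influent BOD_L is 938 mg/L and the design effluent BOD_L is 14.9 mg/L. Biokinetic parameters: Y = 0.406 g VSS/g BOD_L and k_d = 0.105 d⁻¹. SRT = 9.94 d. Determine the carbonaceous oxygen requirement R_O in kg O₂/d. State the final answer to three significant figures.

R_O ≈ 2090 kg O₂/d

Correct the yield for decay: Y_obs = Y/(1 + k_d θ_c) = 0.406 / (1 + 0.105 × 9.94) = 0.406 / 2.044 = 0.1987.
Q·(S₀ − S) = 3160 × (938 − 14.9) × 10⁻³ = 2917 kg/d removed.
Biomass synthesised: P_X = Y_obs × 2917 = 579.5 kg VSS/d.
Carbonaceous O₂ demand = substrate oxidised − cell-mass equivalent = 2917 − 1.42 × 579.5 = 2094 kg O₂/d.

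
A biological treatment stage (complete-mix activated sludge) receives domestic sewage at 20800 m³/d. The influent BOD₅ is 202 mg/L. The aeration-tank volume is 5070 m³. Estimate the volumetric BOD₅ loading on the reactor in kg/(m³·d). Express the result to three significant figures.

L_v = Q S₀ / V = 20800 × 202 × 10⁻³ / 5070 = 0.8287 kg/(m³·d).

L_v ≈ 0.829 kg BOD₅/(m³·d)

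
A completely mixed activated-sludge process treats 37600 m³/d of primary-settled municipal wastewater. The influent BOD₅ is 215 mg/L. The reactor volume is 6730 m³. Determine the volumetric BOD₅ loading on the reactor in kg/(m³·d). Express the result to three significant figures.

Applied BOD₅ load per unit volume = Q·S₀/V = (37600 × 215/1000)/6730 = 1.201 kg BOD₅·m⁻³·d⁻¹.

L_v ≈ 1.20 kg BOD₅/(m³·d)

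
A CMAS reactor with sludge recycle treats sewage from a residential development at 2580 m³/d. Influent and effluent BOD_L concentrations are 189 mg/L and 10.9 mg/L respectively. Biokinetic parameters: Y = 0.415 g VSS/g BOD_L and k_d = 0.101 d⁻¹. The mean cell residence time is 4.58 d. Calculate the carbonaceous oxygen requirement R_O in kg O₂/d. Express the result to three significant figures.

Correct the yield for decay: Y_obs = Y/(1 + k_d θ_c) = 0.415 / (1 + 0.101 × 4.58) = 0.415 / 1.463 = 0.2837.
Substrate removed = Q·(S₀ − S) = 2580 m³/d × (189 − 10.9) g/m³ = 4.59×10^5 g/d = 459.5 kg/d.
P_X = Y_obs·Q·(S₀ − S) = 0.2837 × 459.5 = 130.4 kg VSS/d.
R_O = Q·(S₀ − S) − 1.42·P_X = 459.5 − 1.42 × 130.4 = 274.4 kg O₂/d.

R_O ≈ 274 kg O₂/d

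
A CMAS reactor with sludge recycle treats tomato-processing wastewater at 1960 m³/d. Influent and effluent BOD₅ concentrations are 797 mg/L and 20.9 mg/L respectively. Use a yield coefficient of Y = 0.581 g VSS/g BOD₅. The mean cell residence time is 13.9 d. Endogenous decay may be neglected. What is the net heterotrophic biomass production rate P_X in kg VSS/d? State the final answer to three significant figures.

Since k_d ≈ 0, Y_obs = Y = 0.581 g VSS/g BOD₅.
Q·(S₀ − S) = 1960 × (797 − 20.9) × 10⁻³ = 1521 kg/d removed.
Biomass produced: P_X = Y_obs·Q·ΔS = 0.5810 × 1521 ≈ 883.8 kg VSS/d.

P_X ≈ 884 kg VSS/d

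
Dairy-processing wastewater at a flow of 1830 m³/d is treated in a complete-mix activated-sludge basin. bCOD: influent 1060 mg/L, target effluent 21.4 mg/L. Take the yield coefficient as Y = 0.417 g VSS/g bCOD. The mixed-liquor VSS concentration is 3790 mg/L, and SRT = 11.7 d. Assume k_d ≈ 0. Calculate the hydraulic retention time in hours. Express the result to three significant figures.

τ ≈ 32.1 h

Biomass mass balance (decay neglected): V·X = Y·Q·(S₀ − S)·θ_c, so V = 0.417 × 1830 × (1060 − 21.4) × 11.7 / 3790 = 2447 m³.
τ = V/Q = 2447/1830 = 1.337 d, or 32.09 h.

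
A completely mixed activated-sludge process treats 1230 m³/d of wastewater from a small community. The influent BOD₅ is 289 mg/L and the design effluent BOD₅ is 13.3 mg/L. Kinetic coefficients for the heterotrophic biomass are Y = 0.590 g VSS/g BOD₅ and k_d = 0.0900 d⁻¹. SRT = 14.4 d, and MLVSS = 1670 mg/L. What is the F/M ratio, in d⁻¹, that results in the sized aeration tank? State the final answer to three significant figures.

F/M ≈ 0.283 d⁻¹

Rearranging the biomass balance for a CMAS with decay, V = Y·Q·ΔS·θ_c / [X·(1+k_d θ_c)] = 0.590 × 1230 × (289 − 13.3) × 14.4 / [1670 × (1 + 0.0900 × 14.4)] = 2.88×10^6 / 3834 = 751.4 m³.
F/M = Q·S₀ / (V·X) = 1230 × 289 / (751.4 × 1670) = 0.2833 g BOD₅·(g VSS·d)⁻¹.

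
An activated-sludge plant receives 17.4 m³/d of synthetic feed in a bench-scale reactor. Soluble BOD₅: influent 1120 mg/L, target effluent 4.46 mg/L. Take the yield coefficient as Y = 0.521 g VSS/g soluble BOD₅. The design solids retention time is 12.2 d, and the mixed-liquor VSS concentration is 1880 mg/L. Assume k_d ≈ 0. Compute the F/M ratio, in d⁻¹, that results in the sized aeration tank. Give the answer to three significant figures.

With k_d = 0 the design equation reduces to V = Y Q (S₀−S) θ_c / X = 0.521 × 17.4 × (1120 − 4.46) × 12.2 / 1880 = 65.63 m³.
Food-to-microorganism ratio F/M = Q S₀ / (V X) = 17.4 × 1120 / (65.63 × 1880) = 0.1580 d⁻¹.

F/M ≈ 0.158 d⁻¹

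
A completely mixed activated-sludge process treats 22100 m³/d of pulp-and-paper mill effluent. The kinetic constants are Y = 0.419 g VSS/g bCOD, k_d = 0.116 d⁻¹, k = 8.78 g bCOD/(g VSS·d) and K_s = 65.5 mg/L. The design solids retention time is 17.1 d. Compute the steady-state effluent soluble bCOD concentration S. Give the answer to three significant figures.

S ≈ 3.26 mg/L

From the Monod/SRT balance for a CMAS, S = K_s·(1+k_d θ_c)/[θ_c·(Y k − k_d) − 1] = 65.5 × (1 + 0.116 × 17.1) / [17.1 × (0.419 × 8.78 − 0.116) − 1] = 195.4 / 59.92 = 3.261 mg/L.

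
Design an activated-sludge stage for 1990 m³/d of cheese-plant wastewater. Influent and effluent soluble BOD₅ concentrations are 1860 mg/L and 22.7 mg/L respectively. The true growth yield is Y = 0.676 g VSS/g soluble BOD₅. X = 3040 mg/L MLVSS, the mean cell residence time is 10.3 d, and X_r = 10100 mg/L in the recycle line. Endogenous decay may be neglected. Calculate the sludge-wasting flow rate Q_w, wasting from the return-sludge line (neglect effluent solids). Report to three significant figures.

Q_w ≈ 245 m³/d

Biomass mass balance (decay neglected): V·X = Y·Q·(S₀ − S)·θ_c, so V = 0.676 × 1990 × (1860 − 22.7) × 10.3 / 3040 = 8374 m³.
Q_w = (V·X)/(θ_c X_r) = 8374 × 3040 / (10.3 × 10100) = 244.7 m³/d.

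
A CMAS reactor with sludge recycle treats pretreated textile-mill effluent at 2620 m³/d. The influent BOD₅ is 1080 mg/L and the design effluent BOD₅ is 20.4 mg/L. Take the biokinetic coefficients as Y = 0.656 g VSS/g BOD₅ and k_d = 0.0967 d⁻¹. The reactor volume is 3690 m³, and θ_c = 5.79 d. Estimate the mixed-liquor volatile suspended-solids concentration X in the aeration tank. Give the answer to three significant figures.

Solving the biomass balance for X: X = Y Q (S₀−S) θ_c / [V (1+k_d θ_c)] = 0.656 × 2620 × (1080 − 20.4) × 5.79 / [3690 × (1 + 0.0967 × 5.79)] = 1832 mg/L.

X ≈ 1830 mg/L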